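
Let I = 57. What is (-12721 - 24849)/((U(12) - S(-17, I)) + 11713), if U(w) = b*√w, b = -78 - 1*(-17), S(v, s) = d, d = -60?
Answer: -7251010/2271457 - 75140*√3/2271457 ≈ -3.2495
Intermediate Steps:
S(v, s) = -60
b = -61 (b = -78 + 17 = -61)
U(w) = -61*√w
(-12721 - 24849)/((U(12) - S(-17, I)) + 11713) = (-12721 - 24849)/((-122*√3 - 1*(-60)) + 11713) = -37570/((-122*√3 + 60) + 11713) = -37570/((60 - 122*√3) + 11713) = -37570/(11773 - 122*√3)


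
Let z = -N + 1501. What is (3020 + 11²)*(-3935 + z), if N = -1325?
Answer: -3483369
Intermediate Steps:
z = 2826 (z = -1*(-1325) + 1501 = 1325 + 1501 = 2826)
(3020 + 11²)*(-3935 + z) = (3020 + 11²)*(-3935 + 2826) = (3020 + 121)*(-1109) = 3141*(-1109) = -3483369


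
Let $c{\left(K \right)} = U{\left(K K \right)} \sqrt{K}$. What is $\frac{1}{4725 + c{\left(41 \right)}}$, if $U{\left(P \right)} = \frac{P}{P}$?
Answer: $\frac{4725}{22325584} - \frac{\sqrt{41}}{22325584} \approx 0.00021135$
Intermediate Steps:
$U{\left(P \right)} = 1$
$c{\left(K \right)} = \sqrt{K}$ ($c{\left(K \right)} = 1 \sqrt{K} = \sqrt{K}$)
$\frac{1}{4725 + c{\left(41 \right)}} = \frac{1}{4725 + \sqrt{41}}$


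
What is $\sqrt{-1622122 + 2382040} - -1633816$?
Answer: $1633816 + \sqrt{759918} \approx 1.6347 \cdot 10^{6}$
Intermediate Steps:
$\sqrt{-1622122 + 2382040} - -1633816 = \sqrt{759918} + 1633816 = 1633816 + \sqrt{759918}$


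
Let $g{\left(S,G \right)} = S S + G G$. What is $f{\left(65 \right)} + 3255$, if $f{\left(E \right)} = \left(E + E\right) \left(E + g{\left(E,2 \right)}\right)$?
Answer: $561475$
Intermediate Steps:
$g{\left(S,G \right)} = G^{2} + S^{2}$ ($g{\left(S,G \right)} = S^{2} + G^{2} = G^{2} + S^{2}$)
$f{\left(E \right)} = 2 E \left(4 + E + E^{2}\right)$ ($f{\left(E \right)} = \left(E + E\right) \left(E + \left(2^{2} + E^{2}\right)\right) = 2 E \left(E + \left(4 + E^{2}\right)\right) = 2 E \left(4 + E + E^{2}\right)$)
$f{\left(65 \right)} + 3255 = 2 \cdot 65 \left(4 + 65 + 65^{2}\right) + 3255 = 2 \cdot 65 \left(4 + 65 + 4225\right) + 3255 = 2 \cdot 65 \cdot 4294 + 3255 = 558220 + 3255 = 561475$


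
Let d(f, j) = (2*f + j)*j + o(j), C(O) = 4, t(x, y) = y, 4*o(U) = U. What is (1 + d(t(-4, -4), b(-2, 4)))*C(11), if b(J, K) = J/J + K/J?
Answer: 39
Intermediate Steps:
o(U) = U/4
b(J, K) = 1 + K/J
d(f, j) = j/4 + j*(j + 2*f) (d(f, j) = (2*f + j)*j + j/4 = (j + 2*f)*j + j/4 = j*(j + 2*f) + j/4 = j/4 + j*(j + 2*f))
(1 + d(t(-4, -4), b(-2, 4)))*C(11) = (1 + ((-2 + 4)/(-2))*(1 + 4*((-2 + 4)/(-2)) + 8*(-4))/4)*4 = (1 + (-½*2)*(1 + 4*(-½*2) - 32)/4)*4 = (1 + (¼)*(-1)*(1 + 4*(-1) - 32))*4 = (1 + (¼)*(-1)*(1 - 4 - 32))*4 = (1 + (¼)*(-1)*(-35))*4 = (1 + 35/4)*4 = (39/4)*4 = 39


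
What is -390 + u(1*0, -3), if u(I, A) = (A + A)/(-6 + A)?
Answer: -1168/3 ≈ -389.33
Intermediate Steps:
u(I, A) = 2*A/(-6 + A) (u(I, A) = (2*A)/(-6 + A) = 2*A/(-6 + A))
-390 + u(1*0, -3) = -390 + 2*(-3)/(-6 - 3) = -390 + 2*(-3)/(-9) = -390 + 2*(-3)*(-1/9) = -390 + 2/3 = -1168/3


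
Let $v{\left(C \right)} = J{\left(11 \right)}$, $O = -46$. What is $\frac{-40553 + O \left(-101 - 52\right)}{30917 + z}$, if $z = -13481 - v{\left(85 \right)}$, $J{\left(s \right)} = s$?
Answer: $- \frac{6703}{3485} \approx -1.9234$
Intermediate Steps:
$v{\left(C \right)} = 11$
$z = -13492$ ($z = -13481 - 11 = -13492$)
$\frac{-40553 + O \left(-101 - 52\right)}{30917 + z} = \frac{-40553 - 46 \left(-101 - 52\right)}{30917 - 13492} = \frac{-40553 - 46 \left(-101 - 52\right)}{17425} = \left(-40553 - -7038\right) \frac{1}{17425} = \left(-40553 + 7038\right) \frac{1}{17425} = \left(-33515\right) \frac{1}{17425} = - \frac{6703}{3485}$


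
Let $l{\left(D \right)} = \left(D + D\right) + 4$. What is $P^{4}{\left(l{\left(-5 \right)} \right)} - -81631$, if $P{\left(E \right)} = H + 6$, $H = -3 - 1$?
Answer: $81647$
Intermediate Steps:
$H = -4$
$l{\left(D \right)} = 4 + 2 D$ ($l{\left(D \right)} = 2 D + 4 = 4 + 2 D$)
$P{\left(E \right)} = 2$ ($P{\left(E \right)} = -4 + 6 = 2$)
$P^{4}{\left(l{\left(-5 \right)} \right)} - -81631 = 2^{4} - -81631 = 16 + 81631 = 81647$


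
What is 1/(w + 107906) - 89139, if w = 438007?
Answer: -48662138906/545913 ≈ -89139.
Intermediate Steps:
1/(w + 107906) - 89139 = 1/(438007 + 107906) - 89139 = 1/545913 - 89139 = -48662138906/545913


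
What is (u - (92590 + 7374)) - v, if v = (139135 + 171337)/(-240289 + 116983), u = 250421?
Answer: 9276280657/61653 ≈ 1.5046e+5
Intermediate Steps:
v = -155236/61653 (v = 310472/(-123306) = 310472*(-1/123306) = -155236/61653 ≈ -2.5179)
(u - (92590 + 7374)) - v = (250421 - (92590 + 7374)) - 1*(-155236/61653) = (250421 - 1*99964) + 155236/61653 = (250421 - 99964) + 155236/61653 = 150457 + 155236/61653 = 9276280657/61653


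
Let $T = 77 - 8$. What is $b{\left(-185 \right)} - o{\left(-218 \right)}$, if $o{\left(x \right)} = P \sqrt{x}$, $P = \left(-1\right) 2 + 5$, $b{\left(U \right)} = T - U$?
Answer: $254 - 3 i \sqrt{218} \approx 254.0 - 44.294 i$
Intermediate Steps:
$T = 69$
$b{\left(U \right)} = 69 - U$
$P = 3$ ($P = -2 + 5 = 3$)
$o{\left(x \right)} = 3 \sqrt{x}$
$b{\left(-185 \right)} - o{\left(-218 \right)} = \left(69 - -185\right) - 3 \sqrt{-218} = \left(69 + 185\right) - 3 i \sqrt{218} = 254 - 3 i \sqrt{218}$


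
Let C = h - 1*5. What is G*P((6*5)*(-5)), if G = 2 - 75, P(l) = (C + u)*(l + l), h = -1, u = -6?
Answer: -262800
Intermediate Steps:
C = -6 (C = -1 - 1*5 = -1 - 5 = -6)
P(l) = -24*l (P(l) = (-6 - 6)*(l + l) = -24*l)
G = -73
G*P((6*5)*(-5)) = -(-1752)*(6*5)*(-5) = -(-1752)*30*(-5) = -(-1752)*(-150) = -73*3600 = -262800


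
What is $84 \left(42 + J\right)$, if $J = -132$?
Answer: $-7560$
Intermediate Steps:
$84 \left(42 + J\right) = 84 \left(42 - 132\right) = 84 \left(-90\right) = -7560$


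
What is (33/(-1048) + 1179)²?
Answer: 1526606042481/1098304 ≈ 1.3900e+6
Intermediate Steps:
(33/(-1048) + 1179)² = (33*(-1/1048) + 1179)² = (-33/1048 + 1179)² = (1235559/1048)² = 1526606042481/1098304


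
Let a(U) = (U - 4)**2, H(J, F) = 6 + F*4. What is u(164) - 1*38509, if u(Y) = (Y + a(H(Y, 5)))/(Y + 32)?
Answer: -1886779/49 ≈ -38506.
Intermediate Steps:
H(J, F) = 6 + 4*F
a(U) = (-4 + U)**2
u(Y) = (484 + Y)/(32 + Y) (u(Y) = (Y + (-4 + (6 + 4*5))**2)/(Y + 32) = (Y + (-4 + (6 + 20))**2)/(32 + Y) = (Y + (-4 + 26)**2)/(32 + Y) = (Y + 22**2)/(32 + Y) = (Y + 484)/(32 + Y) = (484 + Y)/(32 + Y))
u(164) - 1*38509 = (484 + 164)/(32 + 164) - 1*38509 = 648/196 - 38509 = (1/196)*648 - 38509 = 162/49 - 38509 = -1886779/49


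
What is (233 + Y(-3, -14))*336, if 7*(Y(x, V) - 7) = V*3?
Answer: 78624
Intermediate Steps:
Y(x, V) = 7 + 3*V/7 (Y(x, V) = 7 + (V*3)/7 = 7 + (3*V)/7 = 7 + 3*V/7)
(233 + Y(-3, -14))*336 = (233 + (7 + (3/7)*(-14)))*336 = (233 + (7 - 6))*336 = (233 + 1)*336 = 234*336 = 78624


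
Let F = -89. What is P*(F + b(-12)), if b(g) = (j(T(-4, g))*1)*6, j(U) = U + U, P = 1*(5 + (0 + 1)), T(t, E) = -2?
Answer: -678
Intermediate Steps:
P = 6 (P = 1*(5 + 1) = 1*6 = 6)
j(U) = 2*U
b(g) = -24 (b(g) = ((2*(-2))*1)*6 = -4*1*6 = -4*6 = -24)
P*(F + b(-12)) = 6*(-89 - 24) = 6*(-113) = -678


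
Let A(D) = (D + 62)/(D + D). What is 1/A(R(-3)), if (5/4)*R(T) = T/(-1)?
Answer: 12/161 ≈ 0.074534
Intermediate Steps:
R(T) = -4*T/5 (R(T) = 4*(T/(-1))/5 = 4*(T*(-1))/5 = 4*(-T)/5 = -4*T/5)
A(D) = (62 + D)/(2*D) (A(D) = (62 + D)/((2*D)) = (62 + D)*(1/(2*D)) = (62 + D)/(2*D))
1/A(R(-3)) = 1/((62 - ⅘*(-3))/(2*((-⅘*(-3))))) = 1/((62 + 12/5)/(2*(12/5))) = 1/((½)*(5/12)*(322/5)) = 1/(161/12) = 12/161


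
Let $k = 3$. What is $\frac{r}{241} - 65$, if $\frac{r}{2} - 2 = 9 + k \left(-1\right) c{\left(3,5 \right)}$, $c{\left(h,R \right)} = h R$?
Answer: $- \frac{15733}{241} \approx -65.282$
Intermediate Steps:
$c{\left(h,R \right)} = R h$
$r = -68$ ($r = 4 + 2 \left(9 + 3 \left(-1\right) 5 \cdot 3\right) = 4 + 2 \left(9 - 45\right) = 4 + 2 \left(-36\right) = 4 - 72 = -68$)
$\frac{r}{241} - 65 = - \frac{68}{241} - 65 = - \frac{15733}{241}$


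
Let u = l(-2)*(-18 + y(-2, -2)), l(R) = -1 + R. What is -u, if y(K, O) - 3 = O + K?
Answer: -57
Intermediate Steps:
y(K, O) = 3 + K + O (y(K, O) = 3 + (O + K) = 3 + (K + O) = 3 + K + O)
u = 57 (u = (-1 - 2)*(-18 + (3 - 2 - 2)) = -3*(-18 - 1) = -3*(-19) = 57)
-u = -1*57 = -57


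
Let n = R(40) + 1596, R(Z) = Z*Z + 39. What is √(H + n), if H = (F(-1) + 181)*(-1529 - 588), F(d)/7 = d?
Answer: I*√365123 ≈ 604.25*I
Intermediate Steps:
F(d) = 7*d
R(Z) = 39 + Z² (R(Z) = Z² + 39 = 39 + Z²)
H = -368358 (H = (7*(-1) + 181)*(-1529 - 588) = (-7 + 181)*(-2117) = 174*(-2117) = -368358)
n = 3235 (n = (39 + 40²) + 1596 = (39 + 1600) + 1596 = 1639 + 1596 = 3235)
√(H + n) = √(-368358 + 3235) = √(-365123) = I*√365123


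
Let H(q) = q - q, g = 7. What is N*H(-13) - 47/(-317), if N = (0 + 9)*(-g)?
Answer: 47/317 ≈ 0.14826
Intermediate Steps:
H(q) = 0
N = -63 (N = (0 + 9)*(-1*7) = 9*(-7) = -63)
N*H(-13) - 47/(-317) = -63*0 - 47/(-317) = 0 - 47*(-1/317) = 0 + 47/317 = 47/317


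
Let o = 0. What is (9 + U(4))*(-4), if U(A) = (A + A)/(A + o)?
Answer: -44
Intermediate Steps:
U(A) = 2 (U(A) = (A + A)/(A + 0) = (2*A)/A = 2)
(9 + U(4))*(-4) = (9 + 2)*(-4) = 11*(-4) = -44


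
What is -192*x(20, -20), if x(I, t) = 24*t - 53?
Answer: 102336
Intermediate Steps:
x(I, t) = -53 + 24*t
-192*x(20, -20) = -192*(-53 + 24*(-20)) = -192*(-53 - 480) = -192*(-533) = 102336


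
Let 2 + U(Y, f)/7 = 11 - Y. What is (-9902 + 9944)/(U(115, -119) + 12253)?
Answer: 14/3837 ≈ 0.0036487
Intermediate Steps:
U(Y, f) = 63 - 7*Y (U(Y, f) = -14 + 7*(11 - Y) = -14 + (77 - 7*Y) = 63 - 7*Y)
(-9902 + 9944)/(U(115, -119) + 12253) = (-9902 + 9944)/((63 - 7*115) + 12253) = 42/((63 - 805) + 12253) = 42/(-742 + 12253) = 42/11511 = 42*(1/11511) = 14/3837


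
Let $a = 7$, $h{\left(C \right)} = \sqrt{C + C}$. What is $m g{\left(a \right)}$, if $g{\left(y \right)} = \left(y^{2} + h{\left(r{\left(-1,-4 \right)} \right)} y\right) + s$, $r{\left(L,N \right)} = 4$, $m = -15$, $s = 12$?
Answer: $-915 - 210 \sqrt{2} \approx -1212.0$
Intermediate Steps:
$h{\left(C \right)} = \sqrt{2} \sqrt{C}$ ($h{\left(C \right)} = \sqrt{2 C} = \sqrt{2} \sqrt{C}$)
$g{\left(y \right)} = 12 + y^{2} + 2 y \sqrt{2}$ ($g{\left(y \right)} = \left(y^{2} + \sqrt{2} \sqrt{4} y\right) + 12 = \left(y^{2} + \sqrt{2} \cdot 2 y\right) + 12 = \left(y^{2} + 2 \sqrt{2} y\right) + 12 = \left(y^{2} + 2 y \sqrt{2}\right) + 12 = 12 + y^{2} + 2 y \sqrt{2}$)
$m g{\left(a \right)} = - 15 \left(12 + 7^{2} + 2 \cdot 7 \sqrt{2}\right) = - 15 \left(12 + 49 + 14 \sqrt{2}\right) = - 15 \left(61 + 14 \sqrt{2}\right) = -915 - 210 \sqrt{2}$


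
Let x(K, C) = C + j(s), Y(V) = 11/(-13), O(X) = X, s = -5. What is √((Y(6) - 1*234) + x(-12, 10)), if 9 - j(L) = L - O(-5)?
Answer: I*√36478/13 ≈ 14.692*I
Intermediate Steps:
Y(V) = -11/13 (Y(V) = 11*(-1/13) = -11/13)
j(L) = 4 - L (j(L) = 9 - (L - 1*(-5)) = 9 - (L + 5) = 9 - (5 + L) = 9 + (-5 - L) = 4 - L)
x(K, C) = 9 + C (x(K, C) = C + (4 - 1*(-5)) = C + (4 + 5) = C + 9 = 9 + C)
√((Y(6) - 1*234) + x(-12, 10)) = √((-11/13 - 1*234) + (9 + 10)) = √((-11/13 - 234) + 19) = √(-3053/13 + 19) = √(-2806/13) = I*√36478/13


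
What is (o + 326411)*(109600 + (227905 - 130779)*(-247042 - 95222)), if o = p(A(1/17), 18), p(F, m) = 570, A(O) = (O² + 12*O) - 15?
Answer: -10869706328278384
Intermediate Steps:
A(O) = -15 + O² + 12*O
o = 570
(o + 326411)*(109600 + (227905 - 130779)*(-247042 - 95222)) = (570 + 326411)*(109600 + (227905 - 130779)*(-247042 - 95222)) = 326981*(109600 + 97126*(-342264)) = 326981*(109600 - 33242733264) = 326981*(-33242623664) = -10869706328278384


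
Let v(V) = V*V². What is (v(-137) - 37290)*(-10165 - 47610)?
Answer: 150714349325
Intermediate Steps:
v(V) = V³
(v(-137) - 37290)*(-10165 - 47610) = ((-137)³ - 37290)*(-10165 - 47610) = (-2571353 - 37290)*(-57775) = -2608643*(-57775) = 150714349325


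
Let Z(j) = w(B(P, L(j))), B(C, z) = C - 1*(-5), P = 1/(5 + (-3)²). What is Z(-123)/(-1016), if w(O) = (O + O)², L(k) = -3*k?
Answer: -5041/49784 ≈ -0.10126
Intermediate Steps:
P = 1/14 (P = 1/(5 + 9) = 1/14 ≈ 0.071429)
B(C, z) = 5 + C (B(C, z) = C + 5 = 5 + C)
w(O) = 4*O² (w(O) = (2*O)² = 4*O²)
Z(j) = 5041/49 (Z(j) = 4*(5 + 1/14)² = 4*(71/14)² = 4*(5041/196) = 5041/49)
Z(-123)/(-1016) = (5041/49)/(-1016) = (5041/49)*(-1/1016) = -5041/49784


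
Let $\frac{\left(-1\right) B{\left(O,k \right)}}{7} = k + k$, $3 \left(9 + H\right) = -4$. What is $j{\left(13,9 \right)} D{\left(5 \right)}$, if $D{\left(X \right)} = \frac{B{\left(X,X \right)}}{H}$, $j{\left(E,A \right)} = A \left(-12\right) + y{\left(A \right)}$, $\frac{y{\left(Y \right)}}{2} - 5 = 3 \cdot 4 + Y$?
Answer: $- \frac{11760}{31} \approx -379.35$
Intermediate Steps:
$H = - \frac{31}{3}$ ($H = -9 + \frac{1}{3} \left(-4\right) = -9 - \frac{4}{3} = - \frac{31}{3} \approx -10.333$)
$y{\left(Y \right)} = 34 + 2 Y$ ($y{\left(Y \right)} = 10 + 2 \left(3 \cdot 4 + Y\right) = 10 + 2 \left(12 + Y\right) = 10 + \left(24 + 2 Y\right) = 34 + 2 Y$)
$B{\left(O,k \right)} = - 14 k$ ($B{\left(O,k \right)} = - 7 \left(k + k\right) = - 7 \cdot 2 k = - 14 k$)
$j{\left(E,A \right)} = 34 - 10 A$ ($j{\left(E,A \right)} = A \left(-12\right) + \left(34 + 2 A\right) = - 12 A + \left(34 + 2 A\right) = 34 - 10 A$)
$D{\left(X \right)} = \frac{42 X}{31}$ ($D{\left(X \right)} = \frac{\left(-14\right) X}{- \frac{31}{3}} = - 14 X \left(- \frac{3}{31}\right) = \frac{42 X}{31}$)
$j{\left(13,9 \right)} D{\left(5 \right)} = \left(34 - 90\right) \frac{42}{31} \cdot 5 = \left(34 - 90\right) \frac{210}{31} = \left(-56\right) \frac{210}{31} = - \frac{11760}{31}$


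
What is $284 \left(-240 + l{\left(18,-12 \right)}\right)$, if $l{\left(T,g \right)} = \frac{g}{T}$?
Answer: $- \frac{205048}{3} \approx -68349.0$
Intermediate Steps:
$284 \left(-240 + l{\left(18,-12 \right)}\right) = 284 \left(-240 - \frac{12}{18}\right) = 284 \left(-240 - \frac{2}{3}\right) = 284 \left(- \frac{722}{3}\right) = - \frac{205048}{3}$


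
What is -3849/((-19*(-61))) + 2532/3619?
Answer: -10994943/4194421 ≈ -2.6213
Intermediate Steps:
-3849/((-19*(-61))) + 2532/3619 = -3849/1159 + 2532*(1/3619) = -3849*1/1159 + 2532/3619 = -3849/1159 + 2532/3619 = -10994943/4194421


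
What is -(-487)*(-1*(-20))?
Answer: 9740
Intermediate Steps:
-(-487)*(-1*(-20)) = -(-487)*20 = -487*(-20) = 9740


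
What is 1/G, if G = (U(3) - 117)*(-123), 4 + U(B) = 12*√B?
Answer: 121/1747707 + 4*√3/582569 ≈ 8.1126e-5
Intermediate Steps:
U(B) = -4 + 12*√B
G = 14883 - 1476*√3 (G = ((-4 + 12*√3) - 117)*(-123) = (-121 + 12*√3)*(-123) = 14883 - 1476*√3 ≈ 12327.)
1/G = 1/(14883 - 1476*√3)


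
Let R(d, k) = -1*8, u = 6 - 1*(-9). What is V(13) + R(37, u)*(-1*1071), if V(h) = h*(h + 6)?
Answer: 8815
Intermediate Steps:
V(h) = h*(6 + h)
u = 15 (u = 6 + 9 = 15)
R(d, k) = -8
V(13) + R(37, u)*(-1*1071) = 13*(6 + 13) - (-8)*1071 = 13*19 - 8*(-1071) = 247 + 8568 = 8815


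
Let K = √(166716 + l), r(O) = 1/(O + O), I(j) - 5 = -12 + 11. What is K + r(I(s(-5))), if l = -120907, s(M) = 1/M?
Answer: ⅛ + √45809 ≈ 214.16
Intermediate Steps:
I(j) = 4 (I(j) = 5 + (-12 + 11) = 5 - 1 = 4)
r(O) = 1/(2*O)
K = √45809 (K = √(166716 - 120907) = √45809 ≈ 214.03)
K + r(I(s(-5))) = √45809 + (½)/4 = √45809 + (½)*(¼) = √45809 + ⅛ = ⅛ + √45809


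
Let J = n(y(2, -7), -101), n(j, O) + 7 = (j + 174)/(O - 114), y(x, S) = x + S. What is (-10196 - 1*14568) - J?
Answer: -5322586/215 ≈ -24756.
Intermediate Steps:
y(x, S) = S + x
n(j, O) = -7 + (174 + j)/(-114 + O) (n(j, O) = -7 + (j + 174)/(O - 114) = -7 + (174 + j)/(-114 + O))
J = -1674/215 (J = (972 + (-7 + 2) - 7*(-101))/(-114 - 101) = (972 - 5 + 707)/(-215) = -1/215*1674 = -1674/215 ≈ -7.7860)
(-10196 - 1*14568) - J = (-10196 - 1*14568) - 1*(-1674/215) = (-10196 - 14568) + 1674/215 = -24764 + 1674/215 = -5322586/215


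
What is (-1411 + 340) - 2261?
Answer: -3332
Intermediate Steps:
(-1411 + 340) - 2261 = -1071 - 2261 = -3332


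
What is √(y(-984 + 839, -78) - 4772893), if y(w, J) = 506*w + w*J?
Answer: 3*I*√537217 ≈ 2198.9*I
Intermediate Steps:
y(w, J) = 506*w + J*w
√(y(-984 + 839, -78) - 4772893) = √((-984 + 839)*(506 - 78) - 4772893) = √(-145*428 - 4772893) = √(-62060 - 4772893) = √(-4834953) = 3*I*√537217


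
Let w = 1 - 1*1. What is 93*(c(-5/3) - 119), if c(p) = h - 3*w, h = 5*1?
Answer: -10602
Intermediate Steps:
h = 5
w = 0 (w = 1 - 1 = 0)
c(p) = 5 (c(p) = 5 - 3*0 = 5 + 0 = 5)
93*(c(-5/3) - 119) = 93*(5 - 119) = 93*(-114) = -10602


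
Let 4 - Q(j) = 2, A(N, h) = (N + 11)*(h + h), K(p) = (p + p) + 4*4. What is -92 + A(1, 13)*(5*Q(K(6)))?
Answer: 3028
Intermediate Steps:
K(p) = 16 + 2*p (K(p) = 2*p + 16 = 16 + 2*p)
A(N, h) = 2*h*(11 + N) (A(N, h) = (11 + N)*(2*h) = 2*h*(11 + N))
Q(j) = 2 (Q(j) = 4 - 1*2 = 4 - 2 = 2)
-92 + A(1, 13)*(5*Q(K(6))) = -92 + (2*13*(11 + 1))*(5*2) = -92 + (2*13*12)*10 = -92 + 312*10 = -92 + 3120 = 3028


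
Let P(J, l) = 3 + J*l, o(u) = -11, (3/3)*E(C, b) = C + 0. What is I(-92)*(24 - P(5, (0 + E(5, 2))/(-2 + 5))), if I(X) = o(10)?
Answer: -418/3 ≈ -139.33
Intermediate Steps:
E(C, b) = C (E(C, b) = C + 0 = C)
I(X) = -11
I(-92)*(24 - P(5, (0 + E(5, 2))/(-2 + 5))) = -11*(24 - (3 + 5*((0 + 5)/(-2 + 5)))) = -11*(24 - (3 + 5*(5/3))) = -11*(24 - (3 + 25/3)) = -11*(24 - 1*34/3) = -11*(24 - 34/3) = -11*38/3 = -418/3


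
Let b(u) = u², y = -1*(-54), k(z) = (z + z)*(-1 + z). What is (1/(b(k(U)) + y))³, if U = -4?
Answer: 1/4524874264 ≈ 2.2100e-10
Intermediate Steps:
k(z) = 2*z*(-1 + z) (k(z) = (2*z)*(-1 + z) = 2*z*(-1 + z))
y = 54
(1/(b(k(U)) + y))³ = (1/((2*(-4)*(-1 - 4))² + 54))³ = (1/((2*(-4)*(-5))² + 54))³ = (1/(40² + 54))³ = (1/(1600 + 54))³ = (1/1654)³ = 1/4524874264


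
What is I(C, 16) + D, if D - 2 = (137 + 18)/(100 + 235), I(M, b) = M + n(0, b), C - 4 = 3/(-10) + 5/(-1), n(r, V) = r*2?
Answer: 779/670 ≈ 1.1627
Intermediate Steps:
n(r, V) = 2*r
C = -13/10 (C = 4 + (3/(-10) + 5/(-1)) = 4 + (3*(-⅒) + 5*(-1)) = 4 + (-3/10 - 5) = 4 - 53/10 = -13/10 ≈ -1.3000)
I(M, b) = M (I(M, b) = M + 2*0 = M + 0 = M)
D = 165/67 (D = 2 + (137 + 18)/(100 + 235) = 2 + 155/335 = 2 + 155*(1/335) = 2 + 31/67 = 165/67 ≈ 2.4627)
I(C, 16) + D = -13/10 + 165/67 = 779/670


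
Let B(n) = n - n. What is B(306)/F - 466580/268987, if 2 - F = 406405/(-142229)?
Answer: -466580/268987 ≈ -1.7346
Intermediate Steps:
B(n) = 0
F = 690863/142229 (F = 2 - 406405/(-142229) = 2 - 406405*(-1)/142229 = 2 - 1*(-406405/142229) = 2 + 406405/142229 = 690863/142229 ≈ 4.8574)
B(306)/F - 466580/268987 = 0/(690863/142229) - 466580/268987 = 0*(142229/690863) - 466580*1/268987 = 0 - 466580/268987 = -466580/268987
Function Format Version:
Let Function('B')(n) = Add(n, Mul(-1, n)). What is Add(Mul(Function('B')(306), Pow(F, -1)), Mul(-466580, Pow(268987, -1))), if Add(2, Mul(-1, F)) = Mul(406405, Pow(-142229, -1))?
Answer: Rational(-466580, 268987) ≈ -1.7346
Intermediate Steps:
Function('B')(n) = 0
F = Rational(690863, 142229) (F = Add(2, Mul(-1, Mul(406405, Pow(-142229, -1)))) = Add(2, Mul(-1, Mul(406405, Rational(-1, 142229)))) = Add(2, Mul(-1, Rational(-406405, 142229))) = Add(2, Rational(406405, 142229)) = Rational(690863, 142229) ≈ 4.8574)
Add(Mul(Function('B')(306), Pow(F, -1)), Mul(-466580, Pow(268987, -1))) = Add(Mul(0, Pow(Rational(690863, 142229), -1)), Mul(-466580, Pow(268987, -1))) = Add(Mul(0, Rational(142229, 690863)), Mul(-466580, Rational(1, 268987))) = Add(0, Rational(-466580, 268987)) = Rational(-466580, 268987)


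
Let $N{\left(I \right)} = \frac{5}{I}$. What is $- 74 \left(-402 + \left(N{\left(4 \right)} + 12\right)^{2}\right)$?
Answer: $\frac{134051}{8} \approx 16756.0$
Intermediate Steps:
$- 74 \left(-402 + \left(N{\left(4 \right)} + 12\right)^{2}\right) = - 74 \left(-402 + \left(\frac{5}{4} + 12\right)^{2}\right) = - 74 \left(-402 + \left(\frac{53}{4}\right)^{2}\right) = - 74 \left(-402 + \frac{2809}{16}\right) = \left(-74\right) \left(- \frac{3623}{16}\right) = \frac{134051}{8}$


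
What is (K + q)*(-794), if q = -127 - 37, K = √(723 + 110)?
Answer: 130216 - 5558*√17 ≈ 1.0730e+5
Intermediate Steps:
K = 7*√17 (K = √833 = 7*√17 ≈ 28.862)
q = -164
(K + q)*(-794) = (7*√17 - 164)*(-794) = (-164 + 7*√17)*(-794) = 130216 - 5558*√17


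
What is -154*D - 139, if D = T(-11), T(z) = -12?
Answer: 1709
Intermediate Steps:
D = -12
-154*D - 139 = -154*(-12) - 139 = 1848 - 139 = 1709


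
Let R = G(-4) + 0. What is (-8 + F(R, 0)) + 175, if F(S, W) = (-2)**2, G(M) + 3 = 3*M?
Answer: 171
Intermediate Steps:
G(M) = -3 + 3*M
R = -15 (R = (-3 + 3*(-4)) + 0 = (-3 - 12) + 0 = -15 + 0 = -15)
F(S, W) = 4
(-8 + F(R, 0)) + 175 = (-8 + 4) + 175 = -4 + 175 = 171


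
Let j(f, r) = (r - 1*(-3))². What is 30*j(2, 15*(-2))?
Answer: 21870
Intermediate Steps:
j(f, r) = (3 + r)² (j(f, r) = (r + 3)² = (3 + r)²)
30*j(2, 15*(-2)) = 30*(3 + 15*(-2))² = 30*(3 - 30)² = 30*(-27)² = 30*729 = 21870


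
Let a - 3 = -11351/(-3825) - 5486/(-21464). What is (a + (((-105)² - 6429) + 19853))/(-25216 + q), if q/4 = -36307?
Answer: -1003884465707/6996709155600 ≈ -0.14348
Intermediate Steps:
a = 255460607/41049900 (a = 3 + (-11351/(-3825) - 5486/(-21464)) = 3 + (-11351*(-1/3825) - 5486*(-1/21464)) = 3 + (11351/3825 + 2743/10732) = 3 + 132310907/41049900 = 255460607/41049900 ≈ 6.2232)
q = -145228 (q = 4*(-36307) = -145228)
(a + (((-105)² - 6429) + 19853))/(-25216 + q) = (255460607/41049900 + (((-105)² - 6429) + 19853))/(-25216 - 145228) = (255460607/41049900 + ((11025 - 6429) + 19853))/(-170444) = (255460607/41049900 + (4596 + 19853))*(-1/170444) = (255460607/41049900 + 24449)*(-1/170444) = (1003884465707/41049900)*(-1/170444) = -1003884465707/6996709155600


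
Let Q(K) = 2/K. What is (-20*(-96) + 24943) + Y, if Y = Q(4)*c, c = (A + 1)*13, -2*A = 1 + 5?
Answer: 26850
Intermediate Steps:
A = -3 (A = -(1 + 5)/2 = -½*6 = -3)
c = -26 (c = (-3 + 1)*13 = -2*13 = -26)
Y = -13 (Y = (2/4)*(-26) = (2*(¼))*(-26) = (½)*(-26) = -13)
(-20*(-96) + 24943) + Y = (-20*(-96) + 24943) - 13 = (1920 + 24943) - 13 = 26863 - 13 = 26850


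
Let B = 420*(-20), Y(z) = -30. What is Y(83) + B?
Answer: -8430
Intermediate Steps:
B = -8400
Y(83) + B = -30 - 8400 = -8430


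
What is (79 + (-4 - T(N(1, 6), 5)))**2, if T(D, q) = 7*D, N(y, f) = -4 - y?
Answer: 12100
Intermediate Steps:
(79 + (-4 - T(N(1, 6), 5)))**2 = (79 + (-4 - 7*(-4 - 1*1)))**2 = (79 + (-4 - 7*(-4 - 1)))**2 = (79 + (-4 - 7*(-5)))**2 = (79 + (-4 - 1*(-35)))**2 = (79 + (-4 + 35))**2 = (79 + 31)**2 = 110**2 = 12100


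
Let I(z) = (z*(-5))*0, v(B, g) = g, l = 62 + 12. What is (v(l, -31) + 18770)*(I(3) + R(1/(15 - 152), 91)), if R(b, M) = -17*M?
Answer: -28989233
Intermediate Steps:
l = 74
I(z) = 0 (I(z) = -5*z*0 = 0)
(v(l, -31) + 18770)*(I(3) + R(1/(15 - 152), 91)) = (-31 + 18770)*(0 - 17*91) = 18739*(0 - 1547) = 18739*(-1547) = -28989233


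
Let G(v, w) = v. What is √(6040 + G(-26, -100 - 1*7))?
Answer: √6014 ≈ 77.550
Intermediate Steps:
√(6040 + G(-26, -100 - 1*7)) = √(6040 - 26) = √6014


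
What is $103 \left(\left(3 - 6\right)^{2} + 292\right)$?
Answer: $31003$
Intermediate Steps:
$103 \left(\left(3 - 6\right)^{2} + 292\right) = 103 \left(\left(-3\right)^{2} + 292\right) = 103 \left(9 + 292\right) = 103 \cdot 301 = 31003$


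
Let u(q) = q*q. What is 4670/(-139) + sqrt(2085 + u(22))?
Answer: -4670/139 + sqrt(2569) ≈ 17.088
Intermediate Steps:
u(q) = q**2
4670/(-139) + sqrt(2085 + u(22)) = 4670/(-139) + sqrt(2085 + 22**2) = 4670*(-1/139) + sqrt(2085 + 484) = -4670/139 + sqrt(2569)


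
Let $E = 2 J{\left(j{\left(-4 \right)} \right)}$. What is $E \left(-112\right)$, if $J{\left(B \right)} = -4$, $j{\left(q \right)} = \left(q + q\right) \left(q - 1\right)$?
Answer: $896$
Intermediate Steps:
$j{\left(q \right)} = 2 q \left(-1 + q\right)$
$E = -8$ ($E = 2 \left(-4\right) = -8$)
$E \left(-112\right) = \left(-8\right) \left(-112\right) = 896$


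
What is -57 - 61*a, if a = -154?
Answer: 9337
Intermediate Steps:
-57 - 61*a = -57 - 61*(-154) = -57 + 9394 = 9337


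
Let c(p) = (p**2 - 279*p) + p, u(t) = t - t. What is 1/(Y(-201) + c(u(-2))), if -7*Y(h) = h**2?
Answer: -7/40401 ≈ -0.00017326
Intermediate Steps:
u(t) = 0
c(p) = p**2 - 278*p
Y(h) = -h**2/7
1/(Y(-201) + c(u(-2))) = 1/(-1/7*(-201)**2 + 0*(-278 + 0)) = 1/(-1/7*40401 + 0*(-278)) = 1/(-40401/7 + 0) = 1/(-40401/7) = -7/40401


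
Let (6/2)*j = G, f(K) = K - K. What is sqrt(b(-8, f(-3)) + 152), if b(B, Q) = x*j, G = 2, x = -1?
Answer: sqrt(1362)/3 ≈ 12.302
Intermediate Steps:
f(K) = 0
j = 2/3 (j = (1/3)*2 = 2/3 ≈ 0.66667)
b(B, Q) = -2/3 (b(B, Q) = -1*2/3 = -2/3)
sqrt(b(-8, f(-3)) + 152) = sqrt(-2/3 + 152) = sqrt(454/3) = sqrt(1362)/3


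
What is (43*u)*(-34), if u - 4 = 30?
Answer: -49708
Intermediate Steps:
u = 34 (u = 4 + 30 = 34)
(43*u)*(-34) = (43*34)*(-34) = 1462*(-34) = -49708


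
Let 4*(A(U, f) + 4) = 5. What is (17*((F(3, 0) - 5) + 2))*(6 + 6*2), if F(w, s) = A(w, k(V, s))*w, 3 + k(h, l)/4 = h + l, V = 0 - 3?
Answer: -6885/2 ≈ -3442.5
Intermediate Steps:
V = -3
k(h, l) = -12 + 4*h + 4*l (k(h, l) = -12 + 4*(h + l) = -12 + (4*h + 4*l) = -12 + 4*h + 4*l)
A(U, f) = -11/4 (A(U, f) = -4 + (¼)*5 = -4 + 5/4 = -11/4)
F(w, s) = -11*w/4
(17*((F(3, 0) - 5) + 2))*(6 + 6*2) = (17*((-11/4*3 - 5) + 2))*(6 + 6*2) = (17*((-33/4 - 5) + 2))*(6 + 12) = (17*(-53/4 + 2))*18 = (17*(-45/4))*18 = -765/4*18 = -6885/2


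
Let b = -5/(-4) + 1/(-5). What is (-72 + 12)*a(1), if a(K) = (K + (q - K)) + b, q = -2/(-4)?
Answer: -93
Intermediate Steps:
q = ½ (q = -2*(-¼) = ½ ≈ 0.50000)
b = 21/20 (b = -5*(-¼) + 1*(-⅕) = 5/4 - ⅕ = 21/20 ≈ 1.0500)
a(K) = 31/20 (a(K) = (K + (½ - K)) + 21/20 = ½ + 21/20 = 31/20)
(-72 + 12)*a(1) = (-72 + 12)*(31/20) = -60*31/20 = -93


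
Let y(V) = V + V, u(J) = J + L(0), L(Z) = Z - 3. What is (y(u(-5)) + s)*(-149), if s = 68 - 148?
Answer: 14304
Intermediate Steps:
L(Z) = -3 + Z
u(J) = -3 + J (u(J) = J + (-3 + 0) = J - 3 = -3 + J)
y(V) = 2*V
s = -80
(y(u(-5)) + s)*(-149) = (2*(-3 - 5) - 80)*(-149) = (2*(-8) - 80)*(-149) = (-16 - 80)*(-149) = -96*(-149) = 14304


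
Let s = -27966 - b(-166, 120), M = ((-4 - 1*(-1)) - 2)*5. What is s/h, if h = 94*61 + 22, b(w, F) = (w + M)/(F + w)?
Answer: -1286627/264776 ≈ -4.8593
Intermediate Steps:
M = -25 (M = ((-4 + 1) - 2)*5 = (-3 - 2)*5 = -5*5 = -25)
b(w, F) = (-25 + w)/(F + w) (b(w, F) = (w - 25)/(F + w) = (-25 + w)/(F + w))
s = -1286627/46 (s = -27966 - (-25 - 166)/(120 - 166) = -27966 - (-191)/(-46) = -27966 - (-1)*(-191)/46 = -27966 - 1*191/46 = -27966 - 191/46 = -1286627/46 ≈ -27970.)
h = 5756 (h = 5734 + 22 = 5756)
s/h = -1286627/46/5756 = -1286627/46*1/5756 = -1286627/264776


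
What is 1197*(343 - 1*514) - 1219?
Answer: -205906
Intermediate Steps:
1197*(343 - 1*514) - 1219 = 1197*(343 - 514) - 1219 = 1197*(-171) - 1219 = -204687 - 1219 = -205906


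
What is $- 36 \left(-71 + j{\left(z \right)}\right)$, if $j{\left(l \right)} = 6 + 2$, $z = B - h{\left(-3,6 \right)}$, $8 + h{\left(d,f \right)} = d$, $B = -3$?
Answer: $2268$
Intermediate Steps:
$h{\left(d,f \right)} = -8 + d$
$z = 8$ ($z = -3 - \left(-8 - 3\right) = -3 - -11 = -3 + 11 = 8$)
$j{\left(l \right)} = 8$
$- 36 \left(-71 + j{\left(z \right)}\right) = - 36 \left(-71 + 8\right) = \left(-36\right) \left(-63\right) = 2268$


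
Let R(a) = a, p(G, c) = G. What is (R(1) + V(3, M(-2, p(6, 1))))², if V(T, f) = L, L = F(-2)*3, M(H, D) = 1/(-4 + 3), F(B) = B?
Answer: 25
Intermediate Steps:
M(H, D) = -1 (M(H, D) = 1/(-1) = -1)
L = -6 (L = -2*3 = -6)
V(T, f) = -6
(R(1) + V(3, M(-2, p(6, 1))))² = (1 - 6)² = (-5)² = 25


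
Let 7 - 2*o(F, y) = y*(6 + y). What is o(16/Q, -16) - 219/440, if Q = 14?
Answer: -33879/440 ≈ -76.998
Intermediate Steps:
o(F, y) = 7/2 - y*(6 + y)/2
o(16/Q, -16) - 219/440 = (7/2 - 3*(-16) - 1/2*(-16)**2) - 219/440 = (7/2 + 48 - 1/2*256) - 219/440 = (7/2 + 48 - 128) - 1*219/440 = -153/2 - 219/440 = -33879/440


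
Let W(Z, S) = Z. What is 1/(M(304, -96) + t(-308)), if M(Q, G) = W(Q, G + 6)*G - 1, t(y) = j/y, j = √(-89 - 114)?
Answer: -395515120/11543108777229 + 44*I*√203/11543108777229 ≈ -3.4264e-5 + 5.431e-11*I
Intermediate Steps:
j = I*√203 (j = √(-203) = I*√203 ≈ 14.248*I)
t(y) = I*√203/y (t(y) = (I*√203)/y = I*√203/y)
M(Q, G) = -1 + G*Q (M(Q, G) = Q*G - 1 = G*Q - 1 = -1 + G*Q)
1/(M(304, -96) + t(-308)) = 1/((-1 - 96*304) + I*√203/(-308)) = 1/((-1 - 29184) + I*√203*(-1/308)) = 1/(-29185 - I*√203/308)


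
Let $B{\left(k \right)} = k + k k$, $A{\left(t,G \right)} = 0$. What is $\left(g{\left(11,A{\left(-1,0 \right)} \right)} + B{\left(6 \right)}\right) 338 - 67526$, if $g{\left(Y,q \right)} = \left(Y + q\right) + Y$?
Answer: $-45894$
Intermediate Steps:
$B{\left(k \right)} = k + k^{2}$
$g{\left(Y,q \right)} = q + 2 Y$
$\left(g{\left(11,A{\left(-1,0 \right)} \right)} + B{\left(6 \right)}\right) 338 - 67526 = \left(\left(0 + 2 \cdot 11\right) + 6 \left(1 + 6\right)\right) 338 - 67526 = \left(\left(0 + 22\right) + 6 \cdot 7\right) 338 - 67526 = \left(22 + 42\right) 338 - 67526 = 64 \cdot 338 - 67526 = 21632 - 67526 = -45894$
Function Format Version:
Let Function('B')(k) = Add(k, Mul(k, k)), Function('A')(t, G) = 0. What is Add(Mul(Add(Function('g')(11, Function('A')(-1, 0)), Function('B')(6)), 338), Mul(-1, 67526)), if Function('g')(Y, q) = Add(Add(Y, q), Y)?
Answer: -45894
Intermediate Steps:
Function('B')(k) = Add(k, Pow(k, 2))
Function('g')(Y, q) = Add(q, Mul(2, Y))
Add(Mul(Add(Function('g')(11, Function('A')(-1, 0)), Function('B')(6)), 338), Mul(-1, 67526)) = Add(Mul(Add(Add(0, Mul(2, 11)), Mul(6, Add(1, 6))), 338), Mul(-1, 67526)) = Add(Mul(Add(Add(0, 22), Mul(6, 7)), 338), -67526) = Add(Mul(Add(22, 42), 338), -67526) = Add(Mul(64, 338), -67526) = Add(21632, -67526) = -45894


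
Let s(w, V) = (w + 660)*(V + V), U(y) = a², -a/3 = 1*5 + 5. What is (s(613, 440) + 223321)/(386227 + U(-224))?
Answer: 1343561/387127 ≈ 3.4706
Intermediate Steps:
a = -30 (a = -3*(1*5 + 5) = -3*(5 + 5) = -3*10 = -30)
U(y) = 900 (U(y) = (-30)² = 900)
s(w, V) = 2*V*(660 + w) (s(w, V) = (660 + w)*(2*V) = 2*V*(660 + w))
(s(613, 440) + 223321)/(386227 + U(-224)) = (2*440*(660 + 613) + 223321)/(386227 + 900) = (2*440*1273 + 223321)/387127 = (1120240 + 223321)*(1/387127) = 1343561*(1/387127) = 1343561/387127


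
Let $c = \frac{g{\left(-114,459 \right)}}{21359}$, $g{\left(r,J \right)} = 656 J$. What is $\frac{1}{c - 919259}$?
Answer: $- \frac{21359}{19634151877} \approx -1.0879 \cdot 10^{-6}$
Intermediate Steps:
$c = \frac{301104}{21359}$ ($c = \frac{656 \cdot 459}{21359} = 301104 \cdot \frac{1}{21359} = \frac{301104}{21359} \approx 14.097$)
$\frac{1}{c - 919259} = \frac{1}{\frac{301104}{21359} - 919259} = \frac{1}{- \frac{19634151877}{21359}} = - \frac{21359}{19634151877}$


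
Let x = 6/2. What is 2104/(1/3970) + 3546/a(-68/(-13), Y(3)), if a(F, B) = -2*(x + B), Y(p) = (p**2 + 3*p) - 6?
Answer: 41763809/5 ≈ 8.3528e+6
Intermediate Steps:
x = 3 (x = 6*(1/2) = 3)
Y(p) = -6 + p**2 + 3*p
a(F, B) = -6 - 2*B (a(F, B) = -2*(3 + B) = -6 - 2*B)
2104/(1/3970) + 3546/a(-68/(-13), Y(3)) = 2104/(1/3970) + 3546/(-6 - 2*(-6 + 3**2 + 3*3)) = 2104/(1/3970) + 3546/(-6 - 2*(-6 + 9 + 9)) = 2104*3970 + 3546/(-6 - 2*12) = 8352880 + 3546/(-6 - 24) = 8352880 + 3546/(-30) = 8352880 + 3546*(-1/30) = 8352880 - 591/5 = 41763809/5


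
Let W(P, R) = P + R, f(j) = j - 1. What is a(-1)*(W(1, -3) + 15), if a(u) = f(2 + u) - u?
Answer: 13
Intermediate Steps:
f(j) = -1 + j
a(u) = 1 (a(u) = (-1 + (2 + u)) - u = (1 + u) - u = 1)
a(-1)*(W(1, -3) + 15) = 1*((1 - 3) + 15) = 1*(-2 + 15) = 1*13 = 13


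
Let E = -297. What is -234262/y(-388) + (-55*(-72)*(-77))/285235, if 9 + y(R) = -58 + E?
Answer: 952981867/1483222 ≈ 642.51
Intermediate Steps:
y(R) = -364 (y(R) = -9 + (-58 - 297) = -9 - 355 = -364)
-234262/y(-388) + (-55*(-72)*(-77))/285235 = -234262/(-364) + (-55*(-72)*(-77))/285235 = -234262*(-1/364) + (3960*(-77))*(1/285235) = 16733/26 - 304920*1/285235 = 16733/26 - 60984/57047 = 952981867/1483222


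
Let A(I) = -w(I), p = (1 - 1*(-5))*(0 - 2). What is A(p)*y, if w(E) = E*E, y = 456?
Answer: -65664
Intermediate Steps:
w(E) = E²
p = -12 (p = (1 + 5)*(-2) = 6*(-2) = -12)
A(I) = -I²
A(p)*y = -1*(-12)²*456 = -1*144*456 = -144*456 = -65664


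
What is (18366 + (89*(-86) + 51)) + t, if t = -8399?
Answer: 2364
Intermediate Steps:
(18366 + (89*(-86) + 51)) + t = (18366 + (89*(-86) + 51)) - 8399 = (18366 + (-7654 + 51)) - 8399 = (18366 - 7603) - 8399 = 10763 - 8399 = 2364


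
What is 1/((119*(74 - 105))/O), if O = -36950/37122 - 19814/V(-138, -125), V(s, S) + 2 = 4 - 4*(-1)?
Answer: 515236/575391 ≈ 0.89545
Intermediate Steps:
V(s, S) = 6 (V(s, S) = -2 + (4 - 4*(-1)) = -2 + (4 + 4) = -2 + 8 = 6)
O = -61313084/18561 (O = -36950/37122 - 19814/6 = -36950*1/37122 - 19814*1/6 = -18475/18561 - 9907/3 = -61313084/18561 ≈ -3303.3)
1/((119*(74 - 105))/O) = 1/((119*(74 - 105))/(-61313084/18561)) = 1/((119*(-31))*(-18561/61313084)) = 1/(-3689*(-18561/61313084)) = 1/(575391/515236) = 515236/575391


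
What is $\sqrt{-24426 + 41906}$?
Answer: $2 \sqrt{4370} \approx 132.21$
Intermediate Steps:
$\sqrt{-24426 + 41906} = \sqrt{17480} = 2 \sqrt{4370}$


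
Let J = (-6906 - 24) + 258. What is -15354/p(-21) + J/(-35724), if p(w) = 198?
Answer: -2533265/32747 ≈ -77.359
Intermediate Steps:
J = -6672 (J = -6930 + 258 = -6672)
-15354/p(-21) + J/(-35724) = -15354/198 - 6672/(-35724) = -15354*1/198 - 6672*(-1/35724) = -853/11 + 556/2977 = -2533265/32747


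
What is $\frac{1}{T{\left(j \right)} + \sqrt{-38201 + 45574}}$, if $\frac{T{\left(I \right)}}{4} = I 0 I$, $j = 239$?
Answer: $\frac{\sqrt{7373}}{7373} \approx 0.011646$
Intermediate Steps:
$T{\left(I \right)} = 0$ ($T{\left(I \right)} = 4 I 0 I = 4 \cdot 0 I = 4 \cdot 0 = 0$)
$\frac{1}{T{\left(j \right)} + \sqrt{-38201 + 45574}} = \frac{1}{0 + \sqrt{-38201 + 45574}} = \frac{1}{0 + \sqrt{7373}} = \frac{1}{\sqrt{7373}} = \frac{\sqrt{7373}}{7373}$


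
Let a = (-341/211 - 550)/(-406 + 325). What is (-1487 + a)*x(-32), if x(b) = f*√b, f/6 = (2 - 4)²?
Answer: -269844544*I*√2/1899 ≈ -2.0096e+5*I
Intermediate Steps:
a = 38797/5697 (a = (-341*1/211 - 550)/(-81) = (-341/211 - 550)*(-1/81) = -116391/211*(-1/81) = 38797/5697 ≈ 6.8101)
f = 24 (f = 6*(2 - 4)² = 6*(-2)² = 6*4 = 24)
x(b) = 24*√b
(-1487 + a)*x(-32) = (-1487 + 38797/5697)*(24*√(-32)) = -67461136*4*I*√2/1899 = -269844544*I*√2/1899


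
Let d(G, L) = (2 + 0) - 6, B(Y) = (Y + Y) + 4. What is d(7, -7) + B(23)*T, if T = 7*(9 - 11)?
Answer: -704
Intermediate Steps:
T = -14 (T = 7*(-2) = -14)
B(Y) = 4 + 2*Y (B(Y) = 2*Y + 4 = 4 + 2*Y)
d(G, L) = -4 (d(G, L) = 2 - 6 = -4)
d(7, -7) + B(23)*T = -4 + (4 + 2*23)*(-14) = -4 + (4 + 46)*(-14) = -4 + 50*(-14) = -4 - 700 = -704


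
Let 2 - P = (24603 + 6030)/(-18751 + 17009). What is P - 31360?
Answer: -54595003/1742 ≈ -31340.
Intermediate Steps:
P = 34117/1742 (P = 2 - (24603 + 6030)/(-18751 + 17009) = 2 - 30633/(-1742) = 2 - 30633*(-1)/1742 = 2 - 1*(-30633/1742) = 2 + 30633/1742 = 34117/1742 ≈ 19.585)
P - 31360 = 34117/1742 - 31360 = -54595003/1742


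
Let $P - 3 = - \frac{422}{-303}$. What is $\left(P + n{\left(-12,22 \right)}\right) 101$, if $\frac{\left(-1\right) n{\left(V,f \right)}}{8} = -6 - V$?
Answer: $- \frac{13213}{3} \approx -4404.3$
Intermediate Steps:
$n{\left(V,f \right)} = 48 + 8 V$ ($n{\left(V,f \right)} = - 8 \left(-6 - V\right) = 48 + 8 V$)
$P = \frac{1331}{303}$ ($P = 3 - \frac{422}{-303} = 3 - - \frac{422}{303} = 3 + \frac{422}{303} = \frac{1331}{303} \approx 4.3927$)
$\left(P + n{\left(-12,22 \right)}\right) 101 = \left(\frac{1331}{303} + \left(48 + 8 \left(-12\right)\right)\right) 101 = \left(\frac{1331}{303} + \left(48 - 96\right)\right) 101 = \left(\frac{1331}{303} - 48\right) 101 = \left(- \frac{13213}{303}\right) 101 = - \frac{13213}{3}$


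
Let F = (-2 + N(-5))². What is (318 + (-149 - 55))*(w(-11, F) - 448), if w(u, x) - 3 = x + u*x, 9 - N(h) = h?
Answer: -214890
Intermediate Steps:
N(h) = 9 - h
F = 144 (F = (-2 + (9 - 1*(-5)))² = (-2 + (9 + 5))² = (-2 + 14)² = 12² = 144)
w(u, x) = 3 + x + u*x (w(u, x) = 3 + (x + u*x) = 3 + x + u*x)
(318 + (-149 - 55))*(w(-11, F) - 448) = (318 + (-149 - 55))*((3 + 144 - 11*144) - 448) = (318 - 204)*((3 + 144 - 1584) - 448) = 114*(-1437 - 448) = 114*(-1885) = -214890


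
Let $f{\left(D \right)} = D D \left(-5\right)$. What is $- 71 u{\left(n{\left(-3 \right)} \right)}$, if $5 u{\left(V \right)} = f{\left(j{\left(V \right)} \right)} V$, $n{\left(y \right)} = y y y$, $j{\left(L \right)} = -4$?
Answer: $-30672$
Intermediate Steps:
$f{\left(D \right)} = - 5 D^{2}$ ($f{\left(D \right)} = D^{2} \left(-5\right) = - 5 D^{2}$)
$n{\left(y \right)} = y^{3}$ ($n{\left(y \right)} = y^{2} y = y^{3}$)
$u{\left(V \right)} = - 16 V$ ($u{\left(V \right)} = \frac{- 5 \left(-4\right)^{2} V}{5} = \frac{\left(-5\right) 16 V}{5} = \frac{\left(-80\right) V}{5} = - 16 V$)
$- 71 u{\left(n{\left(-3 \right)} \right)} = - 71 \left(- 16 \left(-3\right)^{3}\right) = - 71 \left(\left(-16\right) \left(-27\right)\right) = \left(-71\right) 432 = -30672$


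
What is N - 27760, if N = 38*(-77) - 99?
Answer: -30785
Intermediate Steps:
N = -3025 (N = -2926 - 99 = -3025)
N - 27760 = -3025 - 27760 = -30785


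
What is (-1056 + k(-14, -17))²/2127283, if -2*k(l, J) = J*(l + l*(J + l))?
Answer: 6320196/2127283 ≈ 2.9710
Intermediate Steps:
k(l, J) = -J*(l + l*(J + l))/2
(-1056 + k(-14, -17))²/2127283 = (-1056 - ½*(-17)*(-14)*(1 - 17 - 14))²/2127283 = (-1056 - ½*(-17)*(-14)*(-30))²*(1/2127283) = (-1056 + 3570)²*(1/2127283) = 2514²*(1/2127283) = 6320196*(1/2127283) = 6320196/2127283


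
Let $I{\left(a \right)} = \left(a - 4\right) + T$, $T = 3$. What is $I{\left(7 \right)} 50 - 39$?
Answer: $261$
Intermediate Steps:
$I{\left(a \right)} = -1 + a$ ($I{\left(a \right)} = \left(a - 4\right) + 3 = \left(-4 + a\right) + 3 = -1 + a$)
$I{\left(7 \right)} 50 - 39 = \left(-1 + 7\right) 50 - 39 = 6 \cdot 50 - 39 = 300 - 39 = 261$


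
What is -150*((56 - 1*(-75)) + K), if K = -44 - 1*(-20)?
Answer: -16050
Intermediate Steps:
K = -24 (K = -44 + 20 = -24)
-150*((56 - 1*(-75)) + K) = -150*((56 - 1*(-75)) - 24) = -150*((56 + 75) - 24) = -150*(131 - 24) = -150*107 = -16050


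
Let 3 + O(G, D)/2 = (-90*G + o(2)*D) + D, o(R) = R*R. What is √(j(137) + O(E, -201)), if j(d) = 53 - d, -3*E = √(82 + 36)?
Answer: 2*√(-525 + 15*√118) ≈ 38.056*I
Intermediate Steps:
o(R) = R²
E = -√118/3 (E = -√(82 + 36)/3 = -√118/3 ≈ -3.6209)
O(G, D) = -6 - 180*G + 10*D (O(G, D) = -6 + 2*((-90*G + 2²*D) + D) = -6 + 2*((-90*G + 4*D) + D) = -6 + 2*(-90*G + 5*D) = -6 + (-180*G + 10*D) = -6 - 180*G + 10*D)
√(j(137) + O(E, -201)) = √((53 - 1*137) + (-6 - (-60)*√118 + 10*(-201))) = √((53 - 137) + (-6 + 60*√118 - 2010)) = √(-84 + (-2016 + 60*√118)) = √(-2100 + 60*√118)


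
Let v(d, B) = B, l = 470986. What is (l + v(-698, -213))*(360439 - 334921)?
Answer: 12013185414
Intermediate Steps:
(l + v(-698, -213))*(360439 - 334921) = (470986 - 213)*(360439 - 334921) = 470773*25518 = 12013185414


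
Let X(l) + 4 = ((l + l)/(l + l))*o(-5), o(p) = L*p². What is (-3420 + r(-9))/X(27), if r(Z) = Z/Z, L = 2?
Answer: -3419/46 ≈ -74.326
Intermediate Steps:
r(Z) = 1
o(p) = 2*p²
X(l) = 46 (X(l) = -4 + ((l + l)/(l + l))*(2*(-5)²) = -4 + ((2*l)/((2*l)))*(2*25) = -4 + ((2*l)*(1/(2*l)))*50 = -4 + 1*50 = -4 + 50 = 46)
(-3420 + r(-9))/X(27) = (-3420 + 1)/46 = -3419*1/46 = -3419/46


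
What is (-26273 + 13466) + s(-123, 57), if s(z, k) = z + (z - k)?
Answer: -13110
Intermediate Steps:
s(z, k) = -k + 2*z
(-26273 + 13466) + s(-123, 57) = (-26273 + 13466) + (-1*57 + 2*(-123)) = -12807 + (-57 - 246) = -12807 - 303 = -13110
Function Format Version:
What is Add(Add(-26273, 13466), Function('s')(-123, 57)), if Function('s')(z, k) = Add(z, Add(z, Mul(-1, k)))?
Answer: -13110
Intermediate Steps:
Function('s')(z, k) = Add(Mul(-1, k), Mul(2, z))
Add(Add(-26273, 13466), Function('s')(-123, 57)) = Add(Add(-26273, 13466), Add(Mul(-1, 57), Mul(2, -123))) = Add(-12807, Add(-57, -246)) = Add(-12807, -303) = -13110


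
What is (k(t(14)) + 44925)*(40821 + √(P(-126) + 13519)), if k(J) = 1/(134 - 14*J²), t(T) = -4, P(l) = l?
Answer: 55016489143/30 + 4043249*√13393/90 ≈ 1.8391e+9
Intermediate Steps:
(k(t(14)) + 44925)*(40821 + √(P(-126) + 13519)) = (-1/(-134 + 14*(-4)²) + 44925)*(40821 + √(-126 + 13519)) = (-1/(-134 + 14*16) + 44925)*(40821 + √13393) = (-1/(-134 + 224) + 44925)*(40821 + √13393) = (-1/90 + 44925)*(40821 + √13393) = 4043249*(40821 + √13393)/90 = 55016489143/30 + 4043249*√13393/90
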